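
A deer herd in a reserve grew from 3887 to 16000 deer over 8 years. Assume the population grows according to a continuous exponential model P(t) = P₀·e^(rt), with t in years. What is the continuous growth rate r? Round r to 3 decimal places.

r ≈ 0.177 per year

16000 = 3887 · e^(r·8)
e^(8r) = 16000/3887 = 4.11629
r = ln(4.11629) / 8 = 1.41495 / 8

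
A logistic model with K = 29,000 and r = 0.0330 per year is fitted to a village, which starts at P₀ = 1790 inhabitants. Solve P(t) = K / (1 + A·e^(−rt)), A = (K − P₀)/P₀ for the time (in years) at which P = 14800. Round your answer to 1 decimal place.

A = (29000 − 1790)/1790 = 15.20112
14800 = 29000/(1 + 15.20112·e^(−0.033t)) → 1 + 15.20112·e^(−0.033t) = 1.95946
e^(−0.033t) = 0.063118 → t = ln(15.84342)/0.033 = 2.76275/0.033

t ≈ 83.7 years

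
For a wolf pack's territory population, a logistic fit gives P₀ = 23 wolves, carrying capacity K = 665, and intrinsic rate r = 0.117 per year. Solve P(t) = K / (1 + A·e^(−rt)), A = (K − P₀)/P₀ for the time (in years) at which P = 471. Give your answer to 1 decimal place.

A = (665 − 23)/23 = 27.91304
471 = 665/(1 + 27.91304·e^(−0.117t)) → 1 + 27.91304·e^(−0.117t) = 1.41189
e^(−0.117t) = 0.014756 → t = ln(67.76827)/0.117 = 4.21609/0.117

t ≈ 36.0 years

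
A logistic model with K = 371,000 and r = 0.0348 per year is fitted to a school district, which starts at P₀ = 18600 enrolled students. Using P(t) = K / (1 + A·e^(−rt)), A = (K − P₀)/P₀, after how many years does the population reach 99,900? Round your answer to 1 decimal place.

t ≈ 55.8 years

A = (371000 − 18600)/18600 = 18.94624
99900 = 371000/(1 + 18.94624·e^(−0.0348t)) → 1 + 18.94624·e^(−0.0348t) = 3.71371
e^(−0.0348t) = 0.143232 → t = ln(6.98166)/0.0348 = 1.94329/0.0348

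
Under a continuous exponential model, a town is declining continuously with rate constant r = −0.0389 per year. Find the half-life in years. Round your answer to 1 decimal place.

half-life ≈ 17.8 years

half-life = ln(2) / |r| = 0.69315 / 0.0389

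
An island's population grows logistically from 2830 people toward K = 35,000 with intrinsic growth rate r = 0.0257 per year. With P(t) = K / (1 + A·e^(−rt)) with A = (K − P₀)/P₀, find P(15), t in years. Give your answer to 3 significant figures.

≈ 4,010 people

A = (35000 − 2830)/2830 = 11.36749
P(15) = 35000 / (1 + 11.36749·e^(−0.0257·15)) = 35000 / (1 + 11.36749·0.68011)
= 35000 / 8.73115 ≈ 4008.64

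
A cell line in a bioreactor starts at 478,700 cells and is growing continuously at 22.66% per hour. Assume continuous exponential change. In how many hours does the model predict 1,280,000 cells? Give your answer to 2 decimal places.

1280000 = 478700 · e^(0.2266·t)
t = ln(1280000/478700) / 0.2266 = ln(2.67391) / 0.2266 = 0.98354 / 0.2266

t ≈ 4.34 hours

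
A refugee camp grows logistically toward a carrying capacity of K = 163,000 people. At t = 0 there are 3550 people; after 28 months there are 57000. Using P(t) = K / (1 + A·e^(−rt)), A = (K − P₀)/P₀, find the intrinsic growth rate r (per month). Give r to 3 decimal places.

A = (163000 − 3550)/3550 = 44.91549
57000 = 163000/(1 + 44.91549·e^(−r·28)) → e^(−28r) = (2.85965 − 1)/44.91549 = 0.041403
r = −ln(0.041403)/28 = 3.18439/28

r ≈ 0.114 per month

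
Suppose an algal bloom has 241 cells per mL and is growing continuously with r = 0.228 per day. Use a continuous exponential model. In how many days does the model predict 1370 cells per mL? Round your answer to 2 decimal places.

t ≈ 7.62 days

1370 = 241 · e^(0.228·t)
t = ln(1370/241) / 0.228 = ln(5.68465) / 0.228 = 1.73777 / 0.228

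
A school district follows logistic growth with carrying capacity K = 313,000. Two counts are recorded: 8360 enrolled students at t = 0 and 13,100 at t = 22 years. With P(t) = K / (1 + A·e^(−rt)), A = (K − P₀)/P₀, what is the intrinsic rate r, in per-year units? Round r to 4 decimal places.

r ≈ 0.0211 per year

A = (313000 − 8360)/8360 = 36.44019
13100 = 313000/(1 + 36.44019·e^(−r·22)) → e^(−22r) = (23.89313 − 1)/36.44019 = 0.628238
r = −ln(0.628238)/22 = 0.46484/22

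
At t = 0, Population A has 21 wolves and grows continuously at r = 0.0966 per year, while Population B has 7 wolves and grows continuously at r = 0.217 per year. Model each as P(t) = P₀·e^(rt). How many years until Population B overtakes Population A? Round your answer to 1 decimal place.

21·e^(0.0966t) = 7·e^(0.217t)
21/7 = e^((0.217 − 0.0966)t) → ln(3) = 0.1204·t
t = 1.09861 / 0.1204

t ≈ 9.1 years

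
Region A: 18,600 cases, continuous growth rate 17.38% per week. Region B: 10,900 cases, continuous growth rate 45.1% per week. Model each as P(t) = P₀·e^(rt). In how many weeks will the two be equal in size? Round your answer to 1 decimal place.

t ≈ 1.9 weeks

18600·e^(0.1738t) = 10900·e^(0.451t)
18600/10900 = e^((0.451 − 0.1738)t) → ln(1.70642) = 0.2772·t
t = 0.5344 / 0.2772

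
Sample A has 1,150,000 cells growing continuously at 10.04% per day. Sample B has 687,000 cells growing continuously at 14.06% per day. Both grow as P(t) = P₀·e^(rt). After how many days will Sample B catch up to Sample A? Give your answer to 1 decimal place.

t ≈ 12.8 days

1150000·e^(0.1004t) = 687000·e^(0.1406t)
1150000/687000 = e^((0.1406 − 0.1004)t) → ln(1.67394) = 0.0402·t
t = 0.51518 / 0.0402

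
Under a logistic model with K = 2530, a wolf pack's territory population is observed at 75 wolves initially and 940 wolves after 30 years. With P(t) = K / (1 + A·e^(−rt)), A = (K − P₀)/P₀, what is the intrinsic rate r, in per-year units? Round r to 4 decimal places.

A = (2530 − 75)/75 = 32.73333
940 = 2530/(1 + 32.73333·e^(−r·30)) → e^(−30r) = (2.69149 − 1)/32.73333 = 0.051675
r = −ln(0.051675)/30 = 2.96278/30

r ≈ 0.0988 per year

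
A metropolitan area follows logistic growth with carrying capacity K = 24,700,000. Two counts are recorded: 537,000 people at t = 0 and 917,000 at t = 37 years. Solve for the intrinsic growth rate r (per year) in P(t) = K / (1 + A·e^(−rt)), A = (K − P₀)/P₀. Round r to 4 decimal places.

A = (24700000 − 537000)/537000 = 44.99628
917000 = 24700000/(1 + 44.99628·e^(−r·37)) → e^(−37r) = (26.93566 − 1)/44.99628 = 0.576396
r = −ln(0.576396)/37 = 0.55096/37

r ≈ 0.0149 per year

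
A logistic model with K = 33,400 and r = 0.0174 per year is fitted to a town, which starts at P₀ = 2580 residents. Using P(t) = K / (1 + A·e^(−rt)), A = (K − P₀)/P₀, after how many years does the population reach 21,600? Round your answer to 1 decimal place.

t ≈ 177.3 years

A = (33400 − 2580)/2580 = 11.94574
21600 = 33400/(1 + 11.94574·e^(−0.0174t)) → 1 + 11.94574·e^(−0.0174t) = 1.5463
e^(−0.0174t) = 0.045731 → t = ln(21.86677)/0.0174 = 3.08497/0.0174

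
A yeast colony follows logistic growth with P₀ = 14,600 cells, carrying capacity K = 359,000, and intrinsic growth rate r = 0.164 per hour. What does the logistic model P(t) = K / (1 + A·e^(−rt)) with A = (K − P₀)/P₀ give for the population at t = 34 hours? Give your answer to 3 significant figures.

≈ 330,000 cells

A = (359000 − 14600)/14600 = 23.58904
P(34) = 359000 / (1 + 23.58904·e^(−0.164·34)) = 359000 / (1 + 23.58904·0.003788)
= 359000 / 1.08935 ≈ 329554.96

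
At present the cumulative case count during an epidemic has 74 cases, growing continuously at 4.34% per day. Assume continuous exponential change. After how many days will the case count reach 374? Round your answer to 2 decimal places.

374 = 74 · e^(0.0434·t)
t = ln(374/74) / 0.0434 = ln(5.05405) / 0.0434 = 1.62019 / 0.0434

t ≈ 37.33 days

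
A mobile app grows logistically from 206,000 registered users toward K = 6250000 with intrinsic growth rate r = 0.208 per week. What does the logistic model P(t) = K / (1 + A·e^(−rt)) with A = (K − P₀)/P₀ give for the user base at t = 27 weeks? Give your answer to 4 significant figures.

A = (6250000 − 206000)/206000 = 29.33981
P(27) = 6250000 / (1 + 29.33981·e^(−0.208·27)) = 6250000 / (1 + 29.33981·0.003639)
= 6250000 / 1.10677 ≈ 5647050.3

≈ 5,647,000 registered users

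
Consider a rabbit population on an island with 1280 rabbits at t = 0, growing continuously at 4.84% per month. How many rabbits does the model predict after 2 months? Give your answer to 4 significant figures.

≈ 1,410 rabbits

P(2) = 1280 · e^(0.0484·2) = 1280 · e^(0.0968)
= 1280 · 1.10164 ≈ 1410.1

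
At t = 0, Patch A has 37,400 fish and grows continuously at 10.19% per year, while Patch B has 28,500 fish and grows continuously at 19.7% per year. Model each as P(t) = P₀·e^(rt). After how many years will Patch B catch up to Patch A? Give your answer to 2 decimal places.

37400·e^(0.1019t) = 28500·e^(0.197t)
37400/28500 = e^((0.197 − 0.1019)t) → ln(1.31228) = 0.0951·t
t = 0.27177 / 0.0951

t ≈ 2.86 years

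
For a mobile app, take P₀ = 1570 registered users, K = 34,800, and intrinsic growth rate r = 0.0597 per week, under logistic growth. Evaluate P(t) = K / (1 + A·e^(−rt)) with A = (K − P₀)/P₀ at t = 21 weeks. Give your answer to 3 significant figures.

≈ 4,940 registered users

A = (34800 − 1570)/1570 = 21.16561
P(21) = 34800 / (1 + 21.16561·e^(−0.0597·21)) = 34800 / (1 + 21.16561·0.285447)
= 34800 / 7.04165 ≈ 4942.02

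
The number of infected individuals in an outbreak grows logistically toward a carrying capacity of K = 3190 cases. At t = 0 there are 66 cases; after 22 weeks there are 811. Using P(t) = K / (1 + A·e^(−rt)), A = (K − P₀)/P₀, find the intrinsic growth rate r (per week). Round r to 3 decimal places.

A = (3190 − 66)/66 = 47.33333
811 = 3190/(1 + 47.33333·e^(−r·22)) → e^(−22r) = (3.93342 − 1)/47.33333 = 0.061974
r = −ln(0.061974)/22 = 2.78105/22

r ≈ 0.126 per week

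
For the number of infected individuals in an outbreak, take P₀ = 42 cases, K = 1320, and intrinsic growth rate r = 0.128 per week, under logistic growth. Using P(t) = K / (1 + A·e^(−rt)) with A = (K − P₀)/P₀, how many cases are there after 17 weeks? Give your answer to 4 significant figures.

A = (1320 − 42)/42 = 30.42857
P(17) = 1320 / (1 + 30.42857·e^(−0.128·17)) = 1320 / (1 + 30.42857·0.113495)
= 1320 / 4.45348 ≈ 296.4

≈ 296.4 cases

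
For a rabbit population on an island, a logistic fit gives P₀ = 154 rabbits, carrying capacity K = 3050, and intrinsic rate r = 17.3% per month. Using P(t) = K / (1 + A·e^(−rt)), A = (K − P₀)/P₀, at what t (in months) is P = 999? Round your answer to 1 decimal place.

t ≈ 12.8 months

A = (3050 − 154)/154 = 18.80519
999 = 3050/(1 + 18.80519·e^(−0.173t)) → 1 + 18.80519·e^(−0.173t) = 3.05305
e^(−0.173t) = 0.109175 → t = ln(9.15962)/0.173 = 2.21481/0.173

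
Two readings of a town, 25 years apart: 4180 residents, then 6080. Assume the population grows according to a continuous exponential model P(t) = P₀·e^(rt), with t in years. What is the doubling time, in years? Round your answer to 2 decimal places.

doubling time ≈ 46.25 years

r = ln(6080/4180) / 25 = ln(1.45455) / 25 ≈ 0.014988 per year
doubling time = ln 2 / |r| = 0.69315 / 0.014988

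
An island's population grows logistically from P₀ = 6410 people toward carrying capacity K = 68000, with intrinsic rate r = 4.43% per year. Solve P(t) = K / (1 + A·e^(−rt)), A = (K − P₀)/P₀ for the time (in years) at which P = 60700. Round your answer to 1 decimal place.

A = (68000 − 6410)/6410 = 9.60842
60700 = 68000/(1 + 9.60842·e^(−0.0443t)) → 1 + 9.60842·e^(−0.0443t) = 1.12026
e^(−0.0443t) = 0.012516 → t = ln(79.89471)/0.0443 = 4.38071/0.0443

t ≈ 98.9 years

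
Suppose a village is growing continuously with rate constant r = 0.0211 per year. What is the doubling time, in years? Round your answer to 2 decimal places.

doubling time = ln(2) / |r| = 0.69315 / 0.0211

doubling time ≈ 32.85 years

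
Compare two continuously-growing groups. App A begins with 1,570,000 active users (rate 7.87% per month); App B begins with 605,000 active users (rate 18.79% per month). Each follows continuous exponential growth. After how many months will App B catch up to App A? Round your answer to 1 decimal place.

1570000·e^(0.0787t) = 605000·e^(0.1879t)
1570000/605000 = e^((0.1879 − 0.0787)t) → ln(2.59504) = 0.1092·t
t = 0.9536 / 0.1092

t ≈ 8.7 months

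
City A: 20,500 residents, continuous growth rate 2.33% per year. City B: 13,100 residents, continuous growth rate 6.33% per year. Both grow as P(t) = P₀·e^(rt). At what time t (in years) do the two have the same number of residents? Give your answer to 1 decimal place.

t ≈ 11.2 years

20500·e^(0.0233t) = 13100·e^(0.0633t)
20500/13100 = e^((0.0633 − 0.0233)t) → ln(1.56489) = 0.04·t
t = 0.44781 / 0.04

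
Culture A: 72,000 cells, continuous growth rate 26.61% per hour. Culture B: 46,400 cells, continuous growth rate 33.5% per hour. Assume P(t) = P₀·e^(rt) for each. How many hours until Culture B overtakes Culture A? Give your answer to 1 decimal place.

t ≈ 6.4 hours

72000·e^(0.2661t) = 46400·e^(0.335t)
72000/46400 = e^((0.335 − 0.2661)t) → ln(1.55172) = 0.0689·t
t = 0.43937 / 0.0689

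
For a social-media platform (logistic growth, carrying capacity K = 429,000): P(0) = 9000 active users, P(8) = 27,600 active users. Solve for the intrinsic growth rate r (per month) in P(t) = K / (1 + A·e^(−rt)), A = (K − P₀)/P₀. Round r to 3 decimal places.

r ≈ 0.146 per month

A = (429000 − 9000)/9000 = 46.66667
27600 = 429000/(1 + 46.66667·e^(−r·8)) → e^(−8r) = (15.54348 − 1)/46.66667 = 0.311646
r = −ln(0.311646)/8 = 1.16589/8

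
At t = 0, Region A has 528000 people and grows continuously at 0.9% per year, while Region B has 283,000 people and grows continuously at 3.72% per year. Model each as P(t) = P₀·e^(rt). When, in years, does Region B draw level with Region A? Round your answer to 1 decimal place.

t ≈ 22.1 years

528000·e^(0.009t) = 283000·e^(0.0372t)
528000/283000 = e^((0.0372 − 0.009)t) → ln(1.86572) = 0.0282·t
t = 0.62365 / 0.0282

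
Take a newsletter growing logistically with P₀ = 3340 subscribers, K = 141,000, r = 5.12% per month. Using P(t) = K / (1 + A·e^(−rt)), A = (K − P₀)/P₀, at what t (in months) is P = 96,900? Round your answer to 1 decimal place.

t ≈ 88.0 months

A = (141000 − 3340)/3340 = 41.21557
96900 = 141000/(1 + 41.21557·e^(−0.0512t)) → 1 + 41.21557·e^(−0.0512t) = 1.45511
e^(−0.0512t) = 0.011042 → t = ln(90.5621)/0.0512 = 4.50604/0.0512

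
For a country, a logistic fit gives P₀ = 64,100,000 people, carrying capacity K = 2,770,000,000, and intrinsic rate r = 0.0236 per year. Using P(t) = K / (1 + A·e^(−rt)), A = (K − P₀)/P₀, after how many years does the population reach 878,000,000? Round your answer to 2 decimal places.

t ≈ 126.06 years

A = (2770000000 − 64100000)/64100000 = 42.21373
878000000 = 2770000000/(1 + 42.21373·e^(−0.0236t)) → 1 + 42.21373·e^(−0.0236t) = 3.1549
e^(−0.0236t) = 0.051047 → t = ln(19.58967)/0.0236 = 2.975/0.0236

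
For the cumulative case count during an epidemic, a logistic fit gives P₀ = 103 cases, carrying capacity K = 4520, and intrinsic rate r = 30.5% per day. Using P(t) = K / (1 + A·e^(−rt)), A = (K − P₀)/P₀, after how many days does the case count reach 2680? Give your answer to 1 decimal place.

A = (4520 − 103)/103 = 42.8835
2680 = 4520/(1 + 42.8835·e^(−0.305t)) → 1 + 42.8835·e^(−0.305t) = 1.68657
e^(−0.305t) = 0.01601 → t = ln(62.46074)/0.305 = 4.13454/0.305

t ≈ 13.6 days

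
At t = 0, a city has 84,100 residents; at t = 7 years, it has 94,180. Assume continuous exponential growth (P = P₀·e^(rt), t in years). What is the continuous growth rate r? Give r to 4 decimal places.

r ≈ 0.0162 per year

94180 = 84100 · e^(r·7)
e^(7r) = 94180/84100 = 1.11986
r = ln(1.11986) / 7 = 0.1132 / 7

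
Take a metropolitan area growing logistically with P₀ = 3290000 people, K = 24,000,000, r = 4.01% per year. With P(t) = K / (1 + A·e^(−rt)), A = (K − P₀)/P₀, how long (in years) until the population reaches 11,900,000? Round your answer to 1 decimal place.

A = (24000000 − 3290000)/3290000 = 6.29483
11900000 = 24000000/(1 + 6.29483·e^(−0.0401t)) → 1 + 6.29483·e^(−0.0401t) = 2.01681
e^(−0.0401t) = 0.16153 → t = ln(6.19079)/0.0401 = 1.82306/0.0401

t ≈ 45.5 years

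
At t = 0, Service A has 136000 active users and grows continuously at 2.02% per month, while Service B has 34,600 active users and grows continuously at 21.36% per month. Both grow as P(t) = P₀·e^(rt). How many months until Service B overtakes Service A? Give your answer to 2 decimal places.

t ≈ 7.08 months

136000·e^(0.0202t) = 34600·e^(0.2136t)
136000/34600 = e^((0.2136 − 0.0202)t) → ln(3.93064) = 0.1934·t
t = 1.3688 / 0.1934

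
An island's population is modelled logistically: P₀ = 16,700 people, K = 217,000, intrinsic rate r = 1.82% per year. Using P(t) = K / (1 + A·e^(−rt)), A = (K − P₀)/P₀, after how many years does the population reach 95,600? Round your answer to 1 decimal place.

A = (217000 − 16700)/16700 = 11.99401
95600 = 217000/(1 + 11.99401·e^(−0.0182t)) → 1 + 11.99401·e^(−0.0182t) = 2.26987
e^(−0.0182t) = 0.105876 → t = ln(9.44504)/0.0182 = 2.24549/0.0182

t ≈ 123.4 years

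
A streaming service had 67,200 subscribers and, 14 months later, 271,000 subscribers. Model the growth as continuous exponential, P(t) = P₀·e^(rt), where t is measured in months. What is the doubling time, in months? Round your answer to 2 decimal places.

r = ln(271000/67200) / 14 = ln(4.03274) / 14 ≈ 0.099603 per month
doubling time = ln 2 / |r| = 0.69315 / 0.099603

doubling time ≈ 6.96 months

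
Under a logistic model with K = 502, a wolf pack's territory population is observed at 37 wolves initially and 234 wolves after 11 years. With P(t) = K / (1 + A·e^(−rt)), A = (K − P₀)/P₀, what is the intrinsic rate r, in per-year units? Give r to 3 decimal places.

A = (502 − 37)/37 = 12.56757
234 = 502/(1 + 12.56757·e^(−r·11)) → e^(−11r) = (2.1453 − 1)/12.56757 = 0.091131
r = −ln(0.091131)/11 = 2.39545/11

r ≈ 0.218 per year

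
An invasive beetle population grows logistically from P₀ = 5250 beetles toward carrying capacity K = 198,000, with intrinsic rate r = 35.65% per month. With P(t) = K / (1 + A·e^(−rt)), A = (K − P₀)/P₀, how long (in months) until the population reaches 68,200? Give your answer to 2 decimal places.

t ≈ 8.30 months

A = (198000 − 5250)/5250 = 36.71429
68200 = 198000/(1 + 36.71429·e^(−0.3565t)) → 1 + 36.71429·e^(−0.3565t) = 2.90323
e^(−0.3565t) = 0.051839 → t = ln(19.29056)/0.3565 = 2.95962/0.3565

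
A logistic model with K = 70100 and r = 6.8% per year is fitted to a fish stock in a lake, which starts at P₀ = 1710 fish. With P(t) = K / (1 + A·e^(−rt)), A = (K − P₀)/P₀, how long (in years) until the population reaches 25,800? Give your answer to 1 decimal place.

A = (70100 − 1710)/1710 = 39.99415
25800 = 70100/(1 + 39.99415·e^(−0.068t)) → 1 + 39.99415·e^(−0.068t) = 2.71705
e^(−0.068t) = 0.042933 → t = ln(23.29231)/0.068 = 3.14812/0.068

t ≈ 46.3 years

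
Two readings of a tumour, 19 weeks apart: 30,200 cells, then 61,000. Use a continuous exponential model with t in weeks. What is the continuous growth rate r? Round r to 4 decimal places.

r ≈ 0.0370 per week

61000 = 30200 · e^(r·19)
e^(19r) = 61000/30200 = 2.01987
r = ln(2.01987) / 19 = 0.70303 / 19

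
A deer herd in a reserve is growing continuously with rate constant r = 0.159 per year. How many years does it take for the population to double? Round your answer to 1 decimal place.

doubling time = ln(2) / |r| = 0.69315 / 0.159

doubling time ≈ 4.4 years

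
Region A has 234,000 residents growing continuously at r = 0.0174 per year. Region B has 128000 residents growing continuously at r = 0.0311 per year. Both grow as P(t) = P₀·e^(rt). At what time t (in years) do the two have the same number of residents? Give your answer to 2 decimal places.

234000·e^(0.0174t) = 128000·e^(0.0311t)
234000/128000 = e^((0.0311 − 0.0174)t) → ln(1.82812) = 0.0137·t
t = 0.60329 / 0.0137

t ≈ 44.04 years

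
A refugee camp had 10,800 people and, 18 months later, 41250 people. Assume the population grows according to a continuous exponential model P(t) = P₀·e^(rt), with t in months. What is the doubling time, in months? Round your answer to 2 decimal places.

r = ln(41250/10800) / 18 = ln(3.81944) / 18 ≈ 0.07445 per month
doubling time = ln 2 / |r| = 0.69315 / 0.07445

doubling time ≈ 9.31 months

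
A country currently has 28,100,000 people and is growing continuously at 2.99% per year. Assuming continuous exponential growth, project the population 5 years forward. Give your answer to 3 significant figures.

P(5) = 28100000 · e^(0.0299·5) = 28100000 · e^(0.1495)
= 28100000 · 1.16125 ≈ 32631222.53

≈ 32,600,000 people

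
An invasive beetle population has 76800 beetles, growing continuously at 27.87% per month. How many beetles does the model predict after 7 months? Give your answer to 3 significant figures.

≈ 540,000 beetles

P(7) = 76800 · e^(0.2787·7) = 76800 · e^(1.9509)
= 76800 · 7.03502 ≈ 540289.25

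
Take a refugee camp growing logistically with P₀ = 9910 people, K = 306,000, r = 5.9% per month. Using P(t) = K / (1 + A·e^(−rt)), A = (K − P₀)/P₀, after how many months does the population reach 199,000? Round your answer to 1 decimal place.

t ≈ 68.1 months

A = (306000 − 9910)/9910 = 29.8779
199000 = 306000/(1 + 29.8779·e^(−0.059t)) → 1 + 29.8779·e^(−0.059t) = 1.53769
e^(−0.059t) = 0.017996 → t = ln(55.56731)/0.059 = 4.0176/0.059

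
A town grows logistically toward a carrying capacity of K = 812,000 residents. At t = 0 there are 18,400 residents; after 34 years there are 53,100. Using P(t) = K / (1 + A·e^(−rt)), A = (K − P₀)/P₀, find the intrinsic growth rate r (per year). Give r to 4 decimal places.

A = (812000 − 18400)/18400 = 43.13043
53100 = 812000/(1 + 43.13043·e^(−r·34)) → e^(−34r) = (15.2919 − 1)/43.13043 = 0.331365
r = −ln(0.331365)/34 = 1.10454/34

r ≈ 0.0325 per year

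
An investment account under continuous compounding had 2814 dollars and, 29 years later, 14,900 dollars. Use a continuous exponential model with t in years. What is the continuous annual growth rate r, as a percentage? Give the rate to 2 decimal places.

14900 = 2814 · e^(r·29)
e^(29r) = 14900/2814 = 5.29495
r = ln(5.29495) / 29 = 1.66675 / 29

r ≈ 5.75% per year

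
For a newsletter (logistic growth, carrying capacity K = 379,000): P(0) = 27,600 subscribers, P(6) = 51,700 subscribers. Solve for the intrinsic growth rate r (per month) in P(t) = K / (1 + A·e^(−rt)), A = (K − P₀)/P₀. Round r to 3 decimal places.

A = (379000 − 27600)/27600 = 12.73188
51700 = 379000/(1 + 12.73188·e^(−r·6)) → e^(−6r) = (7.33075 − 1)/12.73188 = 0.497236
r = −ln(0.497236)/6 = 0.69869/6

r ≈ 0.116 per month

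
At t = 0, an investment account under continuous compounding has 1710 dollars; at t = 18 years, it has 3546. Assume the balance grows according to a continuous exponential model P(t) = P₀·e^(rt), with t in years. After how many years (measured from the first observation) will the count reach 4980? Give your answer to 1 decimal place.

r = ln(3546/1710) / 18 ≈ 0.040518 per year
t = ln(4980/1710) / r = 1.06894 / 0.040518 ≈ 26.382

t ≈ 26.4 years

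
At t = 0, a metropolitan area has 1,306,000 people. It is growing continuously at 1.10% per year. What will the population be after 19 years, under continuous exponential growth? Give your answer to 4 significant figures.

≈ 1,610,000 people

P(19) = 1306000 · e^(0.011·19) = 1306000 · e^(0.209)
= 1306000 · 1.23244 ≈ 1609573.17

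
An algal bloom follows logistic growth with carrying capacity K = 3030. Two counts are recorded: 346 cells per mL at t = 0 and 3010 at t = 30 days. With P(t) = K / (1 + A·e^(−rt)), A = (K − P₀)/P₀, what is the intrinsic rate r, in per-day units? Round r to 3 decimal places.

r ≈ 0.235 per day

A = (3030 − 346)/346 = 7.75723
3010 = 3030/(1 + 7.75723·e^(−r·30)) → e^(−30r) = (1.00664 − 1)/7.75723 = 0.000857
r = −ln(0.000857)/30 = 7.06259/30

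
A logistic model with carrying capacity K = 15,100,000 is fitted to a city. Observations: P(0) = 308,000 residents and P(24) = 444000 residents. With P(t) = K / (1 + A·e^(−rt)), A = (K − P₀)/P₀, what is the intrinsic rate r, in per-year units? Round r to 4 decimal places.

r ≈ 0.0156 per year

A = (15100000 − 308000)/308000 = 48.02597
444000 = 15100000/(1 + 48.02597·e^(−r·24)) → e^(−24r) = (34.00901 − 1)/48.02597 = 0.687316
r = −ln(0.687316)/24 = 0.37496/24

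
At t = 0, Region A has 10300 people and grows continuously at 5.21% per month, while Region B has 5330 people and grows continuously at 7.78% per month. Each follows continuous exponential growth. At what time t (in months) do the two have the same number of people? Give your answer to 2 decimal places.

t ≈ 25.63 months

10300·e^(0.0521t) = 5330·e^(0.0778t)
10300/5330 = e^((0.0778 − 0.0521)t) → ln(1.93246) = 0.0257·t
t = 0.65879 / 0.0257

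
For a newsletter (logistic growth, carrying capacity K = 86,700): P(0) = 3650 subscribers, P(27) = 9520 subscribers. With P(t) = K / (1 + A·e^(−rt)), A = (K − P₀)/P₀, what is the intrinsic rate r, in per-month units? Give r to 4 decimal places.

r ≈ 0.0382 per month

A = (86700 − 3650)/3650 = 22.75342
9520 = 86700/(1 + 22.75342·e^(−r·27)) → e^(−27r) = (9.10714 − 1)/22.75342 = 0.356304
r = −ln(0.356304)/27 = 1.03197/27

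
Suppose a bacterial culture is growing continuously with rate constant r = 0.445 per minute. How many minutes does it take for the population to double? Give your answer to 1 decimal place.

doubling time = ln(2) / |r| = 0.69315 / 0.445

doubling time ≈ 1.6 minutes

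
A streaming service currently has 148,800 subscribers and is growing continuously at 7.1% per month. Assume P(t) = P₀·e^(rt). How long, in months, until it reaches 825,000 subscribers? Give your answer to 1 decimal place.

825000 = 148800 · e^(0.071·t)
t = ln(825000/148800) / 0.071 = ln(5.54435) / 0.071 = 1.71278 / 0.071

t ≈ 24.1 months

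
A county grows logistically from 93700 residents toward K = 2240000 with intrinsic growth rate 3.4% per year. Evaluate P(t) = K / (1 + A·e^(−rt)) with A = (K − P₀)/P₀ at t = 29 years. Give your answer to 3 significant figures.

≈ 235,000 residents

A = (2240000 − 93700)/93700 = 22.90608
P(29) = 2240000 / (1 + 22.90608·e^(−0.034·29)) = 2240000 / (1 + 22.90608·0.373066)
= 2240000 / 9.54548 ≈ 234666.03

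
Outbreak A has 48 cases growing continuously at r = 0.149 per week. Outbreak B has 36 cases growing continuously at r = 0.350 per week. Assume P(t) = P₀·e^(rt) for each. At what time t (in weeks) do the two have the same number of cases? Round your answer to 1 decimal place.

t ≈ 1.4 weeks

48·e^(0.149t) = 36·e^(0.35t)
48/36 = e^((0.35 − 0.149)t) → ln(1.33333) = 0.201·t
t = 0.28768 / 0.201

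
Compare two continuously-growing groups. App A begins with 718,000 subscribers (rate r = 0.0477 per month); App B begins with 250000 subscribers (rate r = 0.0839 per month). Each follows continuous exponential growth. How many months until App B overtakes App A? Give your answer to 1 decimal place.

718000·e^(0.0477t) = 250000·e^(0.0839t)
718000/250000 = e^((0.0839 − 0.0477)t) → ln(2.872) = 0.0362·t
t = 1.05501 / 0.0362

t ≈ 29.1 months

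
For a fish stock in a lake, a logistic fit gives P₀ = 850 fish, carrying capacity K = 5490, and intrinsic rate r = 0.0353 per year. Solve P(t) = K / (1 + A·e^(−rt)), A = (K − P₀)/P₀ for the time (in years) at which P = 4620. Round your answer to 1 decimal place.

A = (5490 − 850)/850 = 5.45882
4620 = 5490/(1 + 5.45882·e^(−0.0353t)) → 1 + 5.45882·e^(−0.0353t) = 1.18831
e^(−0.0353t) = 0.034497 → t = ln(28.98824)/0.0353 = 3.36689/0.0353

t ≈ 95.4 years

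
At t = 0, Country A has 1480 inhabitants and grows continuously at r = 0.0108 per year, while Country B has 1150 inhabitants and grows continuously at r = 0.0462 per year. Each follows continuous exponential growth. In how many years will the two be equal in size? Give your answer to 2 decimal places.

t ≈ 7.13 years

1480·e^(0.0108t) = 1150·e^(0.0462t)
1480/1150 = e^((0.0462 − 0.0108)t) → ln(1.28696) = 0.0354·t
t = 0.25228 / 0.0354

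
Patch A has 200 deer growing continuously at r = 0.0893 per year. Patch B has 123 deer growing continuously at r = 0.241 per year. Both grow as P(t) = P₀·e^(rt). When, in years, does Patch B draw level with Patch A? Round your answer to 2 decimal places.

200·e^(0.0893t) = 123·e^(0.241t)
200/123 = e^((0.241 − 0.0893)t) → ln(1.62602) = 0.1517·t
t = 0.48613 / 0.1517

t ≈ 3.20 years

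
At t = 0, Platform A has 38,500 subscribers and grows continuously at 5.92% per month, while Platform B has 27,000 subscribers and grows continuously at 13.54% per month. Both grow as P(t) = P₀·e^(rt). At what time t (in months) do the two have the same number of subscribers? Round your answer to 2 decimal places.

t ≈ 4.66 months

38500·e^(0.0592t) = 27000·e^(0.1354t)
38500/27000 = e^((0.1354 − 0.0592)t) → ln(1.42593) = 0.0762·t
t = 0.35482 / 0.0762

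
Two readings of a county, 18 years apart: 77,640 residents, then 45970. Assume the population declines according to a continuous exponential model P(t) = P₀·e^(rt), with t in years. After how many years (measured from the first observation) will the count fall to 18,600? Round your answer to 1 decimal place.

t ≈ 49.1 years

r = ln(45970/77640) / 18 ≈ -0.029116 per year
t = ln(18600/77640) / r = -1.42892 / -0.029116 ≈ 49.076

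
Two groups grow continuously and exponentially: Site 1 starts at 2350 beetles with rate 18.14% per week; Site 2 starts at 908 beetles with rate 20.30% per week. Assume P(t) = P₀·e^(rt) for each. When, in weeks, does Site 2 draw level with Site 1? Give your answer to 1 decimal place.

t ≈ 44.0 weeks

2350·e^(0.1814t) = 908·e^(0.203t)
2350/908 = e^((0.203 − 0.1814)t) → ln(2.58811) = 0.0216·t
t = 0.95093 / 0.0216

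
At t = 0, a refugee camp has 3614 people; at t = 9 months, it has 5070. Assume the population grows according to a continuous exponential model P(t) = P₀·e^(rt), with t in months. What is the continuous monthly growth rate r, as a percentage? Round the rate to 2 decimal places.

5070 = 3614 · e^(r·9)
e^(9r) = 5070/3614 = 1.40288
r = ln(1.40288) / 9 = 0.33853 / 9

r ≈ 3.76% per month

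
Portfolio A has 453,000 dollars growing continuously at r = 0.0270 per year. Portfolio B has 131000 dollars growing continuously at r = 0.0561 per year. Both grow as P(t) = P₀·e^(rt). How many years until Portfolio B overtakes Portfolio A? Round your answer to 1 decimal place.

t ≈ 42.6 years

453000·e^(0.027t) = 131000·e^(0.0561t)
453000/131000 = e^((0.0561 − 0.027)t) → ln(3.45802) = 0.0291·t
t = 1.24069 / 0.0291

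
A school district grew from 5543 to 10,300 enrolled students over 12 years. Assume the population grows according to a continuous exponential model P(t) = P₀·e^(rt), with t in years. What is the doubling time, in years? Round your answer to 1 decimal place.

doubling time ≈ 13.4 years

r = ln(10300/5543) / 12 = ln(1.8582) / 12 ≈ 0.051634 per year
doubling time = ln 2 / |r| = 0.69315 / 0.051634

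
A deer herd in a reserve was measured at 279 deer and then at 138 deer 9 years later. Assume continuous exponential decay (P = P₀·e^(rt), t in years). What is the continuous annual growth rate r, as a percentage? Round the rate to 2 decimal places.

r ≈ -7.82% per year

138 = 279 · e^(r·9)
e^(9r) = 138/279 = 0.49462
r = ln(0.49462) / 9 = -0.70396 / 9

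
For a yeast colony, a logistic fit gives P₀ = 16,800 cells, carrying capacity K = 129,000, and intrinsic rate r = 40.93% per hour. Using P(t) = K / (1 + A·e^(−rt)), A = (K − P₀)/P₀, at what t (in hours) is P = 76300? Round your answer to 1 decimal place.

t ≈ 5.5 hours

A = (129000 − 16800)/16800 = 6.67857
76300 = 129000/(1 + 6.67857·e^(−0.4093t)) → 1 + 6.67857·e^(−0.4093t) = 1.69069
e^(−0.4093t) = 0.10342 → t = ln(9.66935)/0.4093 = 2.26896/0.4093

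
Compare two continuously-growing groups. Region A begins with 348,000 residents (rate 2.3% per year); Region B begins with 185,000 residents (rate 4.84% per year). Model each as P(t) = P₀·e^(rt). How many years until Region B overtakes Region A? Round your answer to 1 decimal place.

t ≈ 24.9 years

348000·e^(0.023t) = 185000·e^(0.0484t)
348000/185000 = e^((0.0484 − 0.023)t) → ln(1.88108) = 0.0254·t
t = 0.63185 / 0.0254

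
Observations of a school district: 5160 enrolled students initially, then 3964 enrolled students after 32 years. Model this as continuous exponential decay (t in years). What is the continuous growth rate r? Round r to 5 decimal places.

3964 = 5160 · e^(r·32)
e^(32r) = 3964/5160 = 0.76822
r = ln(0.76822) / 32 = -0.26368 / 32

r ≈ -0.00824 per year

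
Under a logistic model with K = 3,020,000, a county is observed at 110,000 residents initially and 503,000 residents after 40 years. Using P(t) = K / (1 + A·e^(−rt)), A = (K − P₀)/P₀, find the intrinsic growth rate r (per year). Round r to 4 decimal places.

A = (3020000 − 110000)/110000 = 26.45455
503000 = 3020000/(1 + 26.45455·e^(−r·40)) → e^(−40r) = (6.00398 − 1)/26.45455 = 0.189154
r = −ln(0.189154)/40 = 1.6652/40

r ≈ 0.0416 per year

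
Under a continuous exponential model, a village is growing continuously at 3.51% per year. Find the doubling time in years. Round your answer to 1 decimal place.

doubling time = ln(2) / |r| = 0.69315 / 0.0351

doubling time ≈ 19.7 years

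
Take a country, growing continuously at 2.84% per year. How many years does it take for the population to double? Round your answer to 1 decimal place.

doubling time ≈ 24.4 years

doubling time = ln(2) / |r| = 0.69315 / 0.0284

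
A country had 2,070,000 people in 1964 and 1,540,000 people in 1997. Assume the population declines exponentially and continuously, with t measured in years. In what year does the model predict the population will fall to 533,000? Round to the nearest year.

year 2115

r = ln(1540000/2070000) / 33 = -0.29577/33 ≈ -0.008963 per year
t = ln(533000/2070000) / r = -1.35678/-0.008963 ≈ 151.38 years after 1964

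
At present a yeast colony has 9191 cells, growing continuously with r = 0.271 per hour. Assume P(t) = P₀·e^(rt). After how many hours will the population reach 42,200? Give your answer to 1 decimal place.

42200 = 9191 · e^(0.271·t)
t = ln(42200/9191) / 0.271 = ln(4.59145) / 0.271 = 1.5242 / 0.271

t ≈ 5.6 hours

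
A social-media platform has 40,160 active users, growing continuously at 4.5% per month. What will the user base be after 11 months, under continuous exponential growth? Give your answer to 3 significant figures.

P(11) = 40160 · e^(0.045·11) = 40160 · e^(0.495)
= 40160 · 1.6405 ≈ 65882.41

≈ 65,900 active users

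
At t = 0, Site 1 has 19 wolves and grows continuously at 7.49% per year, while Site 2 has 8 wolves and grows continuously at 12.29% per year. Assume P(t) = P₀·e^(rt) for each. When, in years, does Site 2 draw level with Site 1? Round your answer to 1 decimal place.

19·e^(0.0749t) = 8·e^(0.1229t)
19/8 = e^((0.1229 − 0.0749)t) → ln(2.375) = 0.048·t
t = 0.865 / 0.048

t ≈ 18.0 years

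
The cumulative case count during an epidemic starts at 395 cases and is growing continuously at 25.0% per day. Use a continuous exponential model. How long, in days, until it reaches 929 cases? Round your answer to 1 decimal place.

t ≈ 3.4 days

929 = 395 · e^(0.25·t)
t = ln(929/395) / 0.25 = ln(2.3519) / 0.25 = 0.85522 / 0.25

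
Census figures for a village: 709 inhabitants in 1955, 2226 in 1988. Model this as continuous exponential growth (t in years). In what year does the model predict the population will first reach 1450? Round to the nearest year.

year 1976

r = ln(2226/709) / 33 = 1.14411/33 ≈ 0.03467 per year
t = ln(1450/709) / r = 0.71546/0.03467 ≈ 20.64 years after 1955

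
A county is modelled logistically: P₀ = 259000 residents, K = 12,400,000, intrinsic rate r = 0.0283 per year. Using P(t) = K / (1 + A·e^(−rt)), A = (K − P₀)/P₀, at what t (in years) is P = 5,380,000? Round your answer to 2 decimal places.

t ≈ 126.55 years

A = (12400000 − 259000)/259000 = 46.87645
5380000 = 12400000/(1 + 46.87645·e^(−0.0283t)) → 1 + 46.87645·e^(−0.0283t) = 2.30483
e^(−0.0283t) = 0.027836 → t = ln(35.92525)/0.0283 = 3.58144/0.0283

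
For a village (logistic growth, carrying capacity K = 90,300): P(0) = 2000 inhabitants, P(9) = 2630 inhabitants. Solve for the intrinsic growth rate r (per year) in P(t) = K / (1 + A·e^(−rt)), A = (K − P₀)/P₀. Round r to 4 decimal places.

r ≈ 0.0312 per year

A = (90300 − 2000)/2000 = 44.15
2630 = 90300/(1 + 44.15·e^(−r·9)) → e^(−9r) = (34.3346 − 1)/44.15 = 0.755031
r = −ln(0.755031)/9 = 0.281/9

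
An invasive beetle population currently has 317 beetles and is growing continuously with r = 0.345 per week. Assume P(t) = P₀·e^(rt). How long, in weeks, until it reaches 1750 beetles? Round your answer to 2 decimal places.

t ≈ 4.95 weeks

1750 = 317 · e^(0.345·t)
t = ln(1750/317) / 0.345 = ln(5.5205) / 0.345 = 1.70847 / 0.345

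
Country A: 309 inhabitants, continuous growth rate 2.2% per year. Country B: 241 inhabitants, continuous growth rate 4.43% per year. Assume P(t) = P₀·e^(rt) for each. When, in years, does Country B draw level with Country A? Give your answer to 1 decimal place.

309·e^(0.022t) = 241·e^(0.0443t)
309/241 = e^((0.0443 − 0.022)t) → ln(1.28216) = 0.0223·t
t = 0.24854 / 0.0223

t ≈ 11.1 years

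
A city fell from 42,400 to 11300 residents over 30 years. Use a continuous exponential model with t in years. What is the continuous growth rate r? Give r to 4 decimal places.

11300 = 42400 · e^(r·30)
e^(30r) = 11300/42400 = 0.26651
r = ln(0.26651) / 30 = -1.32235 / 30

r ≈ -0.0441 per year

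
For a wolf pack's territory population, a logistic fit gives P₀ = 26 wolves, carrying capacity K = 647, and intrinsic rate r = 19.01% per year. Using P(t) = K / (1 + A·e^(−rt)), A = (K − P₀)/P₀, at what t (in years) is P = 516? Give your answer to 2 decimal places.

t ≈ 23.90 years

A = (647 − 26)/26 = 23.88462
516 = 647/(1 + 23.88462·e^(−0.1901t)) → 1 + 23.88462·e^(−0.1901t) = 1.25388
e^(−0.1901t) = 0.010629 → t = ln(94.07986)/0.1901 = 4.54414/0.1901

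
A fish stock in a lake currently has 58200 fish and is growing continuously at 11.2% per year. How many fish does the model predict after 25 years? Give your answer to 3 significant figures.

≈ 957,000 fish

P(25) = 58200 · e^(0.112·25) = 58200 · e^(2.8)
= 58200 · 16.44465 ≈ 957078.44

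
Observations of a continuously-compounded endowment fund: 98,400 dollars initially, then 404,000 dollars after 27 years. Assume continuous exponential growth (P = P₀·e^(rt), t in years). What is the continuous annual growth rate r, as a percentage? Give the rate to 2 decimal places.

404000 = 98400 · e^(r·27)
e^(27r) = 404000/98400 = 4.10569
r = ln(4.10569) / 27 = 1.41237 / 27

r ≈ 5.23% per year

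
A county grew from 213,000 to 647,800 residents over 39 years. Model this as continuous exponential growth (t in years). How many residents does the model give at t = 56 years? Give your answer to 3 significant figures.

≈ 1,050,000 residents

r = ln(647800/213000) / 39 ≈ 0.02852 per year
P(56) = 213000 · e^(0.02852·56) = 213000 · 4.93886 ≈ 1051976.75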